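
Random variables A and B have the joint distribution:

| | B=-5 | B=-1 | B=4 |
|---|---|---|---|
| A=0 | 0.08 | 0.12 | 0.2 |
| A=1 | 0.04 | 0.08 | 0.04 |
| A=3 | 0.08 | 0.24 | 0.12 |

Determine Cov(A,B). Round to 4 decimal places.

-0.6000

E[A] = 1.48,  E[B] = 0
E[AB] = -0.6
Cov(A,B) = E[AB] − E[A]E[B] = -0.6 − (1.48)(0) = -0.6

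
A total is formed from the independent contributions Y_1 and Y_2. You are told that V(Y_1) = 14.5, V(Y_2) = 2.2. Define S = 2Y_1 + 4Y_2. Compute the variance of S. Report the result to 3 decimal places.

93.200

By independence, V(S) = (2)²V(Y_1) + (4)²V(Y_2)
= (2)²·14.5 + (4)²·2.2 = 93.2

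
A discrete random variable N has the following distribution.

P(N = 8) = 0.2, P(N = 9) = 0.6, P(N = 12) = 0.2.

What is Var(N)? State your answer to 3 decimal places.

1.840

E[N] = (8)(0.2) + (9)(0.6) + (12)(0.2) = 9.4
E[N²] = (8)²(0.2) + (9)²(0.6) + (12)²(0.2) = 90.2
Var(N) = E[N²] − (E[N])² = 90.2 − (9.4)² = 1.84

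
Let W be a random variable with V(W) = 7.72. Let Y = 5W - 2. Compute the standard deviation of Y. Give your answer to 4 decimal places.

V(5W - 2) = (5)²·7.72 = 193
SD(Y) = √193 ≈ 13.8924

13.8924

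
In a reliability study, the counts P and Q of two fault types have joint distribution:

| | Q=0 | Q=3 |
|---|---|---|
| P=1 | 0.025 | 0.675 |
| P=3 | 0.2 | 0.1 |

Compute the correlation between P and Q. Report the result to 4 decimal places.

-0.6924

E[P] = 1.6,  E[Q] = 2.325
E[PQ] = 2.925
Cov(P,Q) = E[PQ] − E[P]E[Q] = 2.925 − (1.6)(2.325) = -0.795
Var(P) = 0.84,  Var(Q) = 1.569375
ρ = -0.795 / √(0.84·1.569375) ≈ -0.6924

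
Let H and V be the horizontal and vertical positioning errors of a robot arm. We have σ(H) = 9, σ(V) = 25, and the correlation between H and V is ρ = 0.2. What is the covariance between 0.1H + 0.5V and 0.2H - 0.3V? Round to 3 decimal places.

var(H) = (9)² = 81;  var(V) = (25)² = 625
Cov(H,V) = ρ·σ(H)·σ(V) = 0.2·9·25 = 45
Cov(0.1H + 0.5V, 0.2H - 0.3V) = (0.1)(0.2)var(H) + (0.5)(-0.3)var(V) + [(0.1)(-0.3) + (0.5)(0.2)]Cov(H,V)
= 0.02·81 + -0.15·625 + 0.07·45 = -88.98

-88.980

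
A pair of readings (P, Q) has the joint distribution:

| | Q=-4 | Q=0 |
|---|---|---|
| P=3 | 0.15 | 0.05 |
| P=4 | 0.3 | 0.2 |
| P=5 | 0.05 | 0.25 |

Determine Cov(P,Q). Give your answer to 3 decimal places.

0.600

E[P] = 4.1,  E[Q] = -2
E[PQ] = -7.6
Cov(P,Q) = E[PQ] − E[P]E[Q] = -7.6 − (4.1)(-2) = 0.6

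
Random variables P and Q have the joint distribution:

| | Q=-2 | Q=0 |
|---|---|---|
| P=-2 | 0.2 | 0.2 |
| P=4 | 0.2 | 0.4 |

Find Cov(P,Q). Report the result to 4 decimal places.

0.4800

E[P] = 1.6,  E[Q] = -0.8
E[PQ] = -0.8
Cov(P,Q) = E[PQ] − E[P]E[Q] = -0.8 − (1.6)(-0.8) = 0.48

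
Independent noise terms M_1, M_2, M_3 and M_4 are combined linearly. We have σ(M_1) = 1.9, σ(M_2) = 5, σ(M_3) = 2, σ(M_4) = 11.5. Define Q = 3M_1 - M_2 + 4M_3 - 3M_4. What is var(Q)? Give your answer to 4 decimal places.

var(M_1) = 3.61, var(M_2) = 25, var(M_3) = 4, var(M_4) = 132.25
By independence, var(Q) = (3)²var(M_1) + (-1)²var(M_2) + (4)²var(M_3) + (-3)²var(M_4)
= (3)²·3.61 + (-1)²·25 + (4)²·4 + (-3)²·132.25 = 1311.74

1311.7400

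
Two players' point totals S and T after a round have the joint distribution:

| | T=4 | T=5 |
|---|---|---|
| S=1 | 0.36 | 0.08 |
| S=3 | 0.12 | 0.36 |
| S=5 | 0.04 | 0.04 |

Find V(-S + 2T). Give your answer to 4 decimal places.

1.4976

E[S] = 2.28,  E[T] = 4.48,  E[ST] = 10.48
V(S) = 6.76 − (2.28)² = 1.5616;  V(T) = 20.32 − (4.48)² = 0.2496
Cov(S,T) = 10.48 − (2.28)(4.48) = 0.2656
V(-S + 2T) = (-1)²·1.5616 + (2)²·0.2496 + 2·(-1)·(2)·0.2656 = 1.4976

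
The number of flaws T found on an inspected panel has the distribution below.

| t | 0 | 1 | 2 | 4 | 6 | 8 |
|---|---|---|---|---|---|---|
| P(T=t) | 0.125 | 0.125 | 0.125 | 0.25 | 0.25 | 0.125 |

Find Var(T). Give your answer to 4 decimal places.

E[T] = (0)(0.125) + (1)(0.125) + (2)(0.125) + (4)(0.25) + (6)(0.25) + (8)(0.125) = 3.875
E[T²] = (0)²(0.125) + (1)²(0.125) + (2)²(0.125) + (4)²(0.25) + (6)²(0.25) + (8)²(0.125) = 21.625
Var(T) = E[T²] − (E[T])² = 21.625 − (3.875)² = 6.609375

6.6094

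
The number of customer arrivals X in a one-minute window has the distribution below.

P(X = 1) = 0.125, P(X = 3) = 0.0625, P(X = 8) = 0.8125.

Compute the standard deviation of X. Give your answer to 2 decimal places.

2.51

E[X] = (1)(0.125) + (3)(0.0625) + (8)(0.8125) = 6.8125
E[X²] = (1)²(0.125) + (3)²(0.0625) + (8)²(0.8125) = 52.6875
var(X) = E[X²] − (E[X])² = 52.6875 − (6.8125)² = 6.27734375
σ(X) = √6.27734375 ≈ 2.51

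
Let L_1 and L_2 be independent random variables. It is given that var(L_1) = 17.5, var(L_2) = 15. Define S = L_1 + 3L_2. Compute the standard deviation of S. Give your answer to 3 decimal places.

12.349

By independence, var(S) = (1)²var(L_1) + (3)²var(L_2)
= (1)²·17.5 + (3)²·15 = 152.5
SD(S) = √152.5 ≈ 12.349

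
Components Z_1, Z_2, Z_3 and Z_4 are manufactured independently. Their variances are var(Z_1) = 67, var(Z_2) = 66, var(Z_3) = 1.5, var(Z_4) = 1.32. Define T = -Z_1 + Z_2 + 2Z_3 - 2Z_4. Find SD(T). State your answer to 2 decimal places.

By independence, var(T) = (-1)²var(Z_1) + (1)²var(Z_2) + (2)²var(Z_3) + (-2)²var(Z_4)
= (-1)²·67 + (1)²·66 + (2)²·1.5 + (-2)²·1.32 = 144.28
SD(T) = √144.28 ≈ 12.01

12.01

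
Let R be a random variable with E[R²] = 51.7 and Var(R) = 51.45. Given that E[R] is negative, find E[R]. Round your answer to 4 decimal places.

(E[R])² = E[R²] − Var(R) = 51.7 − 51.45 = 0.25
E[R] = −√0.25 = -0.5

-0.5000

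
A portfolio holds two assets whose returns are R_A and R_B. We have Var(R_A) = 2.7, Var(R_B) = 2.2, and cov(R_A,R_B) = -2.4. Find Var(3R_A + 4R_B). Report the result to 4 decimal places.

1.9000

Var(3R_A + 4R_B) = (3)²·Var(R_A) + (4)²·Var(R_B) + 2·(3)·(4)·cov(R_A,R_B)
= 9·2.7 + 16·2.2 + 24·-2.4 = 1.9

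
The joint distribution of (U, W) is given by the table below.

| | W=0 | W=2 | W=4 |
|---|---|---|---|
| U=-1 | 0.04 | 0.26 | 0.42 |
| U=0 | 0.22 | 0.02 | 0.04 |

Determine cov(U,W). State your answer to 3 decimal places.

E[U] = -0.72,  E[W] = 2.4
E[UW] = -2.2
cov(U,W) = E[UW] − E[U]E[W] = -2.2 − (-0.72)(2.4) = -0.472

-0.472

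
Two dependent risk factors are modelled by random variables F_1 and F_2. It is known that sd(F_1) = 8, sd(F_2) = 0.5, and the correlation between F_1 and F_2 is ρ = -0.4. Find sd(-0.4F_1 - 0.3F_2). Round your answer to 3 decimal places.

Var(F_1) = (8)² = 64;  Var(F_2) = (0.5)² = 0.25
Cov(F_1,F_2) = ρ·sd(F_1)·sd(F_2) = -0.4·8·0.5 = -1.6
Var(-0.4F_1 - 0.3F_2) = (-0.4)²·Var(F_1) + (-0.3)²·Var(F_2) + 2·(-0.4)·(-0.3)·Cov(F_1,F_2)
= 0.16·64 + 0.09·0.25 + 0.24·-1.6 = 9.8785
sd(-0.4F_1 - 0.3F_2) = √9.8785 ≈ 3.143

3.143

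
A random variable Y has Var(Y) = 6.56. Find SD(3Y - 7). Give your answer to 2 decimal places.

7.68

Var(3Y - 7) = (3)²·6.56 = 59.04
SD(3Y - 7) = √59.04 ≈ 7.68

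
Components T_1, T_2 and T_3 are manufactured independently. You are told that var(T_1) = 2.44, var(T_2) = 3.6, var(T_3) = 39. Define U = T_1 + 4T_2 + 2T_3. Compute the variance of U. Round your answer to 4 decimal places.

216.0400

By independence, var(U) = (1)²var(T_1) + (4)²var(T_2) + (2)²var(T_3)
= (1)²·2.44 + (4)²·3.6 + (2)²·39 = 216.04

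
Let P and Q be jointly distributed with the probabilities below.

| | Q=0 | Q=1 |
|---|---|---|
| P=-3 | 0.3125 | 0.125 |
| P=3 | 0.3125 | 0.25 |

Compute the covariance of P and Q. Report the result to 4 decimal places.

E[P] = 0.375,  E[Q] = 0.375
E[PQ] = 0.375
cov(P,Q) = E[PQ] − E[P]E[Q] = 0.375 − (0.375)(0.375) = 0.234375

0.2344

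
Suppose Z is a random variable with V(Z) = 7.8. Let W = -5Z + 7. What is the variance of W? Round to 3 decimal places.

V(-5Z + 7) = (-5)²·V(Z) = 25·7.8 = 195

195.000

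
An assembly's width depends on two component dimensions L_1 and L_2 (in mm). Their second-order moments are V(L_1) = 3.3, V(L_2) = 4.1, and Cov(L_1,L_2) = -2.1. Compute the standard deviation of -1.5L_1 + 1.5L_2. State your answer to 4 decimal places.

5.1088

V(-1.5L_1 + 1.5L_2) = (-1.5)²·V(L_1) + (1.5)²·V(L_2) + 2·(-1.5)·(1.5)·Cov(L_1,L_2)
= 2.25·3.3 + 2.25·4.1 + -4.5·-2.1 = 26.1
sd(-1.5L_1 + 1.5L_2) = √26.1 ≈ 5.1088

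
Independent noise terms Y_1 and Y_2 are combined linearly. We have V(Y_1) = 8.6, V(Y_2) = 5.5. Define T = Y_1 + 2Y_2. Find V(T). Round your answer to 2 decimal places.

By independence, V(T) = (1)²V(Y_1) + (2)²V(Y_2)
= (1)²·8.6 + (2)²·5.5 = 30.6

30.60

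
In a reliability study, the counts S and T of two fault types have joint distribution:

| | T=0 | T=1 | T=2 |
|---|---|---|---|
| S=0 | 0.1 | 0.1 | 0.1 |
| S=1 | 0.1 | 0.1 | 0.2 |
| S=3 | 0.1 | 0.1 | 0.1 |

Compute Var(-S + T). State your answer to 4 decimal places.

2.1600

E[S] = 1.3,  E[T] = 1.1,  E[ST] = 1.4
Var(S) = 3.1 − (1.3)² = 1.41;  Var(T) = 1.9 − (1.1)² = 0.69
cov(S,T) = 1.4 − (1.3)(1.1) = -0.03
Var(-S + T) = (-1)²·1.41 + (1)²·0.69 + 2·(-1)·(1)·-0.03 = 2.16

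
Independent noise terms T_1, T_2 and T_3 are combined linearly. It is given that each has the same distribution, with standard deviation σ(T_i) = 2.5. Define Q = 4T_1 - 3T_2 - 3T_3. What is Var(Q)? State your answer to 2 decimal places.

Var(T_i) = (2.5)² = 6.25
By independence, Var(Q) = (4)²Var(T_1) + (-3)²Var(T_2) + (-3)²Var(T_3)
= (4)²·6.25 + (-3)²·6.25 + (-3)²·6.25 = 212.5

212.50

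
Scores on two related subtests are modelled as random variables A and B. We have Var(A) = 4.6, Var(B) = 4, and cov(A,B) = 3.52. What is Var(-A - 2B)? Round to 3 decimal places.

Var(-A - 2B) = (-1)²·Var(A) + (-2)²·Var(B) + 2·(-1)·(-2)·cov(A,B)
= 1·4.6 + 4·4 + 4·3.52 = 34.68

34.680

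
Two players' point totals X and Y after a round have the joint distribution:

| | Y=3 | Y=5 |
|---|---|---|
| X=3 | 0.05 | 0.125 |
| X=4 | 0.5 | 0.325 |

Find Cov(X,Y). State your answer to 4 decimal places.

E[X] = 3.825,  E[Y] = 3.9
E[XY] = 14.825
Cov(X,Y) = E[XY] − E[X]E[Y] = 14.825 − (3.825)(3.9) = -0.0925

-0.0925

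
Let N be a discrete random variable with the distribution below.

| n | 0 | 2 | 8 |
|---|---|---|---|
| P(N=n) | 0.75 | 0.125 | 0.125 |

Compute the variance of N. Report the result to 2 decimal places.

6.94

E[N] = (0)(0.75) + (2)(0.125) + (8)(0.125) = 1.25
E[N²] = (0)²(0.75) + (2)²(0.125) + (8)²(0.125) = 8.5
Var(N) = E[N²] − (E[N])² = 8.5 − (1.25)² = 6.9375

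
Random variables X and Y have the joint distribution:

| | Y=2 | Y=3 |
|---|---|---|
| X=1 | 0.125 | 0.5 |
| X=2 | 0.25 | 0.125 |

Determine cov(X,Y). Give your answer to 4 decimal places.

-0.1094

E[X] = 1.375,  E[Y] = 2.625
E[XY] = 3.5
cov(X,Y) = E[XY] − E[X]E[Y] = 3.5 − (1.375)(2.625) = -0.109375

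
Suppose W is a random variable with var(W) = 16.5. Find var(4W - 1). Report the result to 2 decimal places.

var(4W - 1) = (4)²·var(W) = 16·16.5 = 264

264.00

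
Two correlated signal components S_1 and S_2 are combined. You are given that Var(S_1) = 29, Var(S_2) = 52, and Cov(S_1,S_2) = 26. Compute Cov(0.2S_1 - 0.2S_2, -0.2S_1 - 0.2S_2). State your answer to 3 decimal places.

0.920

Cov(0.2S_1 - 0.2S_2, -0.2S_1 - 0.2S_2) = (0.2)(-0.2)Var(S_1) + (-0.2)(-0.2)Var(S_2) + [(0.2)(-0.2) + (-0.2)(-0.2)]Cov(S_1,S_2)
= -0.04·29 + 0.04·52 + 0·26 = 0.92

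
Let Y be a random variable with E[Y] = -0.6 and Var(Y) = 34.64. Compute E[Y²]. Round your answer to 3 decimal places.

35.000

E[Y²] = Var(Y) + (E[Y])² = 34.64 + (-0.6)² = 35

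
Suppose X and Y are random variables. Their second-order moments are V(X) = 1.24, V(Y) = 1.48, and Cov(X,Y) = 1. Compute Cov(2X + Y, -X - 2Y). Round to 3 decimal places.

-10.440

Cov(2X + Y, -X - 2Y) = (2)(-1)V(X) + (1)(-2)V(Y) + [(2)(-2) + (1)(-1)]Cov(X,Y)
= -2·1.24 + -2·1.48 + -5·1 = -10.44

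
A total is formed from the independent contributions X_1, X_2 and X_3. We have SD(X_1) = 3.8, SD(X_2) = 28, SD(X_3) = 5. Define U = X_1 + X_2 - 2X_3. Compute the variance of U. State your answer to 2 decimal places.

898.44

Var(X_1) = 14.44, Var(X_2) = 784, Var(X_3) = 25
By independence, Var(U) = (1)²Var(X_1) + (1)²Var(X_2) + (-2)²Var(X_3)
= (1)²·14.44 + (1)²·784 + (-2)²·25 = 898.44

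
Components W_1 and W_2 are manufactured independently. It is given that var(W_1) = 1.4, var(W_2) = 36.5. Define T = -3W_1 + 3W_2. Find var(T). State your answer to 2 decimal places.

341.10

By independence, var(T) = (-3)²var(W_1) + (3)²var(W_2)
= (-3)²·1.4 + (3)²·36.5 = 341.1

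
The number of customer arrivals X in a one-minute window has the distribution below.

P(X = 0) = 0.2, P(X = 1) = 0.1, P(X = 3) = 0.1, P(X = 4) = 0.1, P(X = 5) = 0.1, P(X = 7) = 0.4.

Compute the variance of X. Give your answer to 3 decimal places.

7.890

E[X] = (0)(0.2) + (1)(0.1) + (3)(0.1) + (4)(0.1) + (5)(0.1) + (7)(0.4) = 4.1
E[X²] = (0)²(0.2) + (1)²(0.1) + (3)²(0.1) + (4)²(0.1) + (5)²(0.1) + (7)²(0.4) = 24.7
var(X) = E[X²] − (E[X])² = 24.7 − (4.1)² = 7.89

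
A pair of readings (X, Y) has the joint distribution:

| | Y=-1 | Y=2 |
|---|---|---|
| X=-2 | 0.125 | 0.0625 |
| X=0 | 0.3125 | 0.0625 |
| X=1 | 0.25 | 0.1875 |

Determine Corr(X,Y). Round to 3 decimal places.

0.085

E[X] = 0.0625,  E[Y] = -0.0625
E[XY] = 0.125
Cov(X,Y) = E[XY] − E[X]E[Y] = 0.125 − (0.0625)(-0.0625) = 0.12890625
var(X) = 1.18359375,  var(Y) = 1.93359375
ρ = 0.12890625 / √(1.18359375·1.93359375) ≈ 0.085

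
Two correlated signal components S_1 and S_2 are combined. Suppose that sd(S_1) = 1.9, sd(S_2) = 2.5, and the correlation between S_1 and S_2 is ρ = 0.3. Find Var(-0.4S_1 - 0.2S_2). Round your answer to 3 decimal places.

1.056

Var(S_1) = (1.9)² = 3.61;  Var(S_2) = (2.5)² = 6.25
Cov(S_1,S_2) = ρ·sd(S_1)·sd(S_2) = 0.3·1.9·2.5 = 1.425
Var(-0.4S_1 - 0.2S_2) = (-0.4)²·Var(S_1) + (-0.2)²·Var(S_2) + 2·(-0.4)·(-0.2)·Cov(S_1,S_2)
= 0.16·3.61 + 0.04·6.25 + 0.16·1.425 = 1.0556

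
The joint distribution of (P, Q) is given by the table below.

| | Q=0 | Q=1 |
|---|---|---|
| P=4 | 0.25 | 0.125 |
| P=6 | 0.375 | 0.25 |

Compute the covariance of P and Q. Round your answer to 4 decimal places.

E[P] = 5.25,  E[Q] = 0.375
E[PQ] = 2
cov(P,Q) = E[PQ] − E[P]E[Q] = 2 − (5.25)(0.375) = 0.03125

0.0313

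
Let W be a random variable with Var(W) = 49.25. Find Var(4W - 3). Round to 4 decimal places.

Var(4W - 3) = (4)²·Var(W) = 16·49.25 = 788

788.0000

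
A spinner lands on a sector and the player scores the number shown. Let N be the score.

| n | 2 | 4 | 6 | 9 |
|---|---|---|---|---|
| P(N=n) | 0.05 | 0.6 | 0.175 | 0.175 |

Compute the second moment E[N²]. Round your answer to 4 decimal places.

E[N²] = (2)²(0.05) + (4)²(0.6) + (6)²(0.175) + (9)²(0.175) = 30.275

30.2750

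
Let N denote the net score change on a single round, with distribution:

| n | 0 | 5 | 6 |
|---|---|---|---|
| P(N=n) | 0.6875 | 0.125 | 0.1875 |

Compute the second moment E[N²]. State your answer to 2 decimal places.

E[N²] = (0)²(0.6875) + (5)²(0.125) + (6)²(0.1875) = 9.875

9.88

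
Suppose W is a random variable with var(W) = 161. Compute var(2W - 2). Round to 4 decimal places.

644.0000

var(2W - 2) = (2)²·var(W) = 4·161 = 644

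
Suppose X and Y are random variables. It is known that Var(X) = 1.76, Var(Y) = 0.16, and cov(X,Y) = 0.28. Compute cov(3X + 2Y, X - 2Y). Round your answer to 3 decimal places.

cov(3X + 2Y, X - 2Y) = (3)(1)Var(X) + (2)(-2)Var(Y) + [(3)(-2) + (2)(1)]cov(X,Y)
= 3·1.76 + -4·0.16 + -4·0.28 = 3.52

3.520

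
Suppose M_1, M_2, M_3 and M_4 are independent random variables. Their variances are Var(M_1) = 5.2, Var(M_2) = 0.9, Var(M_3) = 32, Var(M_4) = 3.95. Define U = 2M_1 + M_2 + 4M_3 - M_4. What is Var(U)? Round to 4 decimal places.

By independence, Var(U) = (2)²Var(M_1) + (1)²Var(M_2) + (4)²Var(M_3) + (-1)²Var(M_4)
= (2)²·5.2 + (1)²·0.9 + (4)²·32 + (-1)²·3.95 = 537.65

537.6500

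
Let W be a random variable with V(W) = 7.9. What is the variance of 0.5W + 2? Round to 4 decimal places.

1.9750

V(0.5W + 2) = (0.5)²·V(W) = 0.25·7.9 = 1.975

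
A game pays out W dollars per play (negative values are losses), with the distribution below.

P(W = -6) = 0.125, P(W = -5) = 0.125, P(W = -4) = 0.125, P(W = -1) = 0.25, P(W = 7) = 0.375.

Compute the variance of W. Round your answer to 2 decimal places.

E[W] = (-6)(0.125) + (-5)(0.125) + (-4)(0.125) + (-1)(0.25) + (7)(0.375) = 0.5
E[W²] = (-6)²(0.125) + (-5)²(0.125) + (-4)²(0.125) + (-1)²(0.25) + (7)²(0.375) = 28.25
Var(W) = E[W²] − (E[W])² = 28.25 − (0.5)² = 28

28.00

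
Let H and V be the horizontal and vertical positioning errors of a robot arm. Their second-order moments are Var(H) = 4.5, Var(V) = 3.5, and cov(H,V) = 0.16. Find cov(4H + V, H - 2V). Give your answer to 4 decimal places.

cov(4H + V, H - 2V) = (4)(1)Var(H) + (1)(-2)Var(V) + [(4)(-2) + (1)(1)]cov(H,V)
= 4·4.5 + -2·3.5 + -7·0.16 = 9.88

9.8800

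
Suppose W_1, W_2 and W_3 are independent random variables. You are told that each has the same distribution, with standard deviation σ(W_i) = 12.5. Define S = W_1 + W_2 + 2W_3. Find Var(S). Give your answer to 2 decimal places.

937.50

Var(W_i) = (12.5)² = 156.25
By independence, Var(S) = (1)²Var(W_1) + (1)²Var(W_2) + (2)²Var(W_3)
= (1)²·156.25 + (1)²·156.25 + (2)²·156.25 = 937.5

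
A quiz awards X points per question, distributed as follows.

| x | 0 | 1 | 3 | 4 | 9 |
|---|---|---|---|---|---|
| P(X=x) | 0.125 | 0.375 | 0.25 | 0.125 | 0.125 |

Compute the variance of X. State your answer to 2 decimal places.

7.19

E[X] = (0)(0.125) + (1)(0.375) + (3)(0.25) + (4)(0.125) + (9)(0.125) = 2.75
E[X²] = (0)²(0.125) + (1)²(0.375) + (3)²(0.25) + (4)²(0.125) + (9)²(0.125) = 14.75
Var(X) = E[X²] − (E[X])² = 14.75 − (2.75)² = 7.1875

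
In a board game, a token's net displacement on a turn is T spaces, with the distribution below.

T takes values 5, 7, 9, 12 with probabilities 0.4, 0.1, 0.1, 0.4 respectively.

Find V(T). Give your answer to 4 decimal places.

E[T] = (5)(0.4) + (7)(0.1) + (9)(0.1) + (12)(0.4) = 8.4
E[T²] = (5)²(0.4) + (7)²(0.1) + (9)²(0.1) + (12)²(0.4) = 80.6
V(T) = E[T²] − (E[T])² = 80.6 − (8.4)² = 10.04

10.0400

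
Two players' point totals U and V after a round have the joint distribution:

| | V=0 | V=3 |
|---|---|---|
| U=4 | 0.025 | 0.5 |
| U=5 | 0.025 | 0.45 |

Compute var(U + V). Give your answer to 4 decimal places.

0.6694

E[U] = 4.475,  E[V] = 2.85,  E[UV] = 12.75
var(U) = 20.275 − (4.475)² = 0.249375;  var(V) = 8.55 − (2.85)² = 0.4275
cov(U,V) = 12.75 − (4.475)(2.85) = -0.00375
var(U + V) = (1)²·0.249375 + (1)²·0.4275 + 2·(1)·(1)·-0.00375 = 0.669375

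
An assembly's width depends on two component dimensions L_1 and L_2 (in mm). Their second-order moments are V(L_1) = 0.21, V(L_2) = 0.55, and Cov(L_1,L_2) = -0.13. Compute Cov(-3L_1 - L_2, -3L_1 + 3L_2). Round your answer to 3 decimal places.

Cov(-3L_1 - L_2, -3L_1 + 3L_2) = (-3)(-3)V(L_1) + (-1)(3)V(L_2) + [(-3)(3) + (-1)(-3)]Cov(L_1,L_2)
= 9·0.21 + -3·0.55 + -6·-0.13 = 1.02

1.020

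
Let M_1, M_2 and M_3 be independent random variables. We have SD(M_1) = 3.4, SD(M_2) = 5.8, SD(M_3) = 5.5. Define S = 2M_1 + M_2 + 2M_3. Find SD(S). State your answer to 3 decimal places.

14.173

Var(M_1) = 11.56, Var(M_2) = 33.64, Var(M_3) = 30.25
By independence, Var(S) = (2)²Var(M_1) + (1)²Var(M_2) + (2)²Var(M_3)
= (2)²·11.56 + (1)²·33.64 + (2)²·30.25 = 200.88
SD(S) = √200.88 ≈ 14.173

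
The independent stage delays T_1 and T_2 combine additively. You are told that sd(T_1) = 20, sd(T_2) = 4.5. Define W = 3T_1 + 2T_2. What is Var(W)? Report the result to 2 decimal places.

Var(T_1) = 400, Var(T_2) = 20.25
By independence, Var(W) = (3)²Var(T_1) + (2)²Var(T_2)
= (3)²·400 + (2)²·20.25 = 3681

3681.00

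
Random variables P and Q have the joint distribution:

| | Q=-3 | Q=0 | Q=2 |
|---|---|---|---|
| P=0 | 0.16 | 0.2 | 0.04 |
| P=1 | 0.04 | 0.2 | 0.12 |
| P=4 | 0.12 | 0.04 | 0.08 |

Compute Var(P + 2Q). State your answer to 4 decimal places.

16.7104

E[P] = 1.32,  E[Q] = -0.48,  E[PQ] = -0.68
Var(P) = 4.2 − (1.32)² = 2.4576;  Var(Q) = 3.84 − (-0.48)² = 3.6096
cov(P,Q) = -0.68 − (1.32)(-0.48) = -0.0464
Var(P + 2Q) = (1)²·2.4576 + (2)²·3.6096 + 2·(1)·(2)·-0.0464 = 16.7104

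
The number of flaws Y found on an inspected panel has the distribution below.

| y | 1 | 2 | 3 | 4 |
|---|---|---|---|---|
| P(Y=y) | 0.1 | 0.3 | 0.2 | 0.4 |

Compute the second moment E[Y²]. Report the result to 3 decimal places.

9.500

E[Y²] = (1)²(0.1) + (2)²(0.3) + (3)²(0.2) + (4)²(0.4) = 9.5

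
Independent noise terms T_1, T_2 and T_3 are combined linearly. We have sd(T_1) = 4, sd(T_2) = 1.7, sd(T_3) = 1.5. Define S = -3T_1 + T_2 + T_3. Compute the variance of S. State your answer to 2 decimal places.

Var(T_1) = 16, Var(T_2) = 2.89, Var(T_3) = 2.25
By independence, Var(S) = (-3)²Var(T_1) + (1)²Var(T_2) + (1)²Var(T_3)
= (-3)²·16 + (1)²·2.89 + (1)²·2.25 = 149.14

149.14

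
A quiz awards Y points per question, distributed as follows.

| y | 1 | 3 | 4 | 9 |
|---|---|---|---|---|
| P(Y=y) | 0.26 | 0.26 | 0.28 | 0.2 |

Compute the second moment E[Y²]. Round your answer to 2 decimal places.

23.28

E[Y²] = (1)²(0.26) + (3)²(0.26) + (4)²(0.28) + (9)²(0.2) = 23.28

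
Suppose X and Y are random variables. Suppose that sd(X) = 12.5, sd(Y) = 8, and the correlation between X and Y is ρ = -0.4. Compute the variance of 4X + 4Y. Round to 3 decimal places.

Var(X) = (12.5)² = 156.25;  Var(Y) = (8)² = 64
Cov(X,Y) = ρ·sd(X)·sd(Y) = -0.4·12.5·8 = -40
Var(4X + 4Y) = (4)²·Var(X) + (4)²·Var(Y) + 2·(4)·(4)·Cov(X,Y)
= 16·156.25 + 16·64 + 32·-40 = 2244

2244.000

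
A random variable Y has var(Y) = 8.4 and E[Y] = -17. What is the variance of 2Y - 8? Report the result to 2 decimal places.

var(2Y - 8) = (2)²·var(Y) = 4·8.4 = 33.6

33.60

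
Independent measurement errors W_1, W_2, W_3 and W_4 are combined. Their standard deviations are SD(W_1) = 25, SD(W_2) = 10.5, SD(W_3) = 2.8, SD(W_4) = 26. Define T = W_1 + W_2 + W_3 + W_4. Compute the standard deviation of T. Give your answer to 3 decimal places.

37.671

Var(W_1) = 625, Var(W_2) = 110.25, Var(W_3) = 7.84, Var(W_4) = 676
By independence, Var(T) = (1)²Var(W_1) + (1)²Var(W_2) + (1)²Var(W_3) + (1)²Var(W_4)
= (1)²·625 + (1)²·110.25 + (1)²·7.84 + (1)²·676 = 1419.09
SD(T) = √1419.09 ≈ 37.671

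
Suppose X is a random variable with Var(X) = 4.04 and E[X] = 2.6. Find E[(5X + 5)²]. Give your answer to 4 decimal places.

E[5X + 5] = 5·2.6 + 5 = 18
Var(5X + 5) = (5)²·4.04 = 101
E[(5X + 5)²] = Var((5X + 5)) + (E[(5X + 5)])² = 101 + (18)² = 425

425.0000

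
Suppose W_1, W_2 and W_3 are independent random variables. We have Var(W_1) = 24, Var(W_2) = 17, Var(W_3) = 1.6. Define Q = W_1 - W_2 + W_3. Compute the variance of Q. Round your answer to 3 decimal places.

By independence, Var(Q) = (1)²Var(W_1) + (-1)²Var(W_2) + (1)²Var(W_3)
= (1)²·24 + (-1)²·17 + (1)²·1.6 = 42.6

42.600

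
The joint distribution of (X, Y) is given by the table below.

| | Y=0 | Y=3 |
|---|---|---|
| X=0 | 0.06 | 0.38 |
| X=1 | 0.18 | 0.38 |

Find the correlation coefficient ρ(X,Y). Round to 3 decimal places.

E[X] = 0.56,  E[Y] = 2.28
E[XY] = 1.14
Cov(X,Y) = E[XY] − E[X]E[Y] = 1.14 − (0.56)(2.28) = -0.1368
Var(X) = 0.2464,  Var(Y) = 1.6416
ρ = -0.1368 / √(0.2464·1.6416) ≈ -0.215

-0.215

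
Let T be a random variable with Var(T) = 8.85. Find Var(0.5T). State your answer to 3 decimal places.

2.213

Var(0.5T) = (0.5)²·Var(T) = 0.25·8.85 = 2.2125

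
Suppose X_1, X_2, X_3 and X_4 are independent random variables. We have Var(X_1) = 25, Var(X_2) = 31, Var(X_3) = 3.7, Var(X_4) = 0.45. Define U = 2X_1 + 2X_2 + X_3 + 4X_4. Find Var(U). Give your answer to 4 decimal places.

By independence, Var(U) = (2)²Var(X_1) + (2)²Var(X_2) + (1)²Var(X_3) + (4)²Var(X_4)
= (2)²·25 + (2)²·31 + (1)²·3.7 + (4)²·0.45 = 234.9

234.9000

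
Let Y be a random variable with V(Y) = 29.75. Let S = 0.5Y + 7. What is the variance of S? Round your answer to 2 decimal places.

7.44

V(0.5Y + 7) = (0.5)²·V(Y) = 0.25·29.75 = 7.4375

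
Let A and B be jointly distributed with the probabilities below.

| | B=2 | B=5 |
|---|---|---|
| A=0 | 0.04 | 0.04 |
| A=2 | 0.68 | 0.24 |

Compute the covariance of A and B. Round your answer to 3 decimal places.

E[A] = 1.84,  E[B] = 2.84
E[AB] = 5.12
cov(A,B) = E[AB] − E[A]E[B] = 5.12 − (1.84)(2.84) = -0.1056

-0.106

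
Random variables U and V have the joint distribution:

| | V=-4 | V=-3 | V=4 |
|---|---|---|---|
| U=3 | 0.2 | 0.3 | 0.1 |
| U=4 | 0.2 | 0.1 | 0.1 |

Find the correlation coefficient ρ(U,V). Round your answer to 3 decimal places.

0.067

E[U] = 3.4,  E[V] = -2
E[UV] = -6.7
Cov(U,V) = E[UV] − E[U]E[V] = -6.7 − (3.4)(-2) = 0.1
Var(U) = 0.24,  Var(V) = 9.2
ρ = 0.1 / √(0.24·9.2) ≈ 0.067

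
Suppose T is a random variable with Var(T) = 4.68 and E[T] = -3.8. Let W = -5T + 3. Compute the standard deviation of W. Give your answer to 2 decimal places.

Var(-5T + 3) = (-5)²·4.68 = 117
sd(W) = √117 ≈ 10.82

10.82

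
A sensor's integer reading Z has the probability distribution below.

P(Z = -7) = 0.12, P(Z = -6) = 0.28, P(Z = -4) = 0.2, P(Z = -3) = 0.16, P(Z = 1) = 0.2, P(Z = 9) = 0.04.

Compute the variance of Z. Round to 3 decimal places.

E[Z] = (-7)(0.12) + (-6)(0.28) + (-4)(0.2) + (-3)(0.16) + (1)(0.2) + (9)(0.04) = -3.24
E[Z²] = (-7)²(0.12) + (-6)²(0.28) + (-4)²(0.2) + (-3)²(0.16) + (1)²(0.2) + (9)²(0.04) = 24.04
V(Z) = E[Z²] − (E[Z])² = 24.04 − (-3.24)² = 13.5424

13.542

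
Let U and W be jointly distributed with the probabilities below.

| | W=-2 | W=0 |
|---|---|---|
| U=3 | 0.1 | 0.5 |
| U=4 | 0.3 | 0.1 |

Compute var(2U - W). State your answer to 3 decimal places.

E[U] = 3.4,  E[W] = -0.8,  E[UW] = -3
var(U) = 11.8 − (3.4)² = 0.24;  var(W) = 1.6 − (-0.8)² = 0.96
cov(U,W) = -3 − (3.4)(-0.8) = -0.28
var(2U - W) = (2)²·0.24 + (-1)²·0.96 + 2·(2)·(-1)·-0.28 = 3.04

3.040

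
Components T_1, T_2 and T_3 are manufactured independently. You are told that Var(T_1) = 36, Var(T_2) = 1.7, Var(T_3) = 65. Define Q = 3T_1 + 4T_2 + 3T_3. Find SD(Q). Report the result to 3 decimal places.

By independence, Var(Q) = (3)²Var(T_1) + (4)²Var(T_2) + (3)²Var(T_3)
= (3)²·36 + (4)²·1.7 + (3)²·65 = 936.2
SD(Q) = √936.2 ≈ 30.597

30.597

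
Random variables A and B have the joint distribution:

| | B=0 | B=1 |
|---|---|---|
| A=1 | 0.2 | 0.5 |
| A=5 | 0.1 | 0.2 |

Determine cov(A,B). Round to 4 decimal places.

E[A] = 2.2,  E[B] = 0.7
E[AB] = 1.5
cov(A,B) = E[AB] − E[A]E[B] = 1.5 − (2.2)(0.7) = -0.04

-0.0400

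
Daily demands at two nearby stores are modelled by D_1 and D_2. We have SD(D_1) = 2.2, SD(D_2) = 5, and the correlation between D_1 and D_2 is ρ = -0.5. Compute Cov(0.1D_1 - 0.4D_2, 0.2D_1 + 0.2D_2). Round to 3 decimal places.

Var(D_1) = (2.2)² = 4.84;  Var(D_2) = (5)² = 25
Cov(D_1,D_2) = ρ·SD(D_1)·SD(D_2) = -0.5·2.2·5 = -5.5
Cov(0.1D_1 - 0.4D_2, 0.2D_1 + 0.2D_2) = (0.1)(0.2)Var(D_1) + (-0.4)(0.2)Var(D_2) + [(0.1)(0.2) + (-0.4)(0.2)]Cov(D_1,D_2)
= 0.02·4.84 + -0.08·25 + -0.06·-5.5 = -1.5732

-1.573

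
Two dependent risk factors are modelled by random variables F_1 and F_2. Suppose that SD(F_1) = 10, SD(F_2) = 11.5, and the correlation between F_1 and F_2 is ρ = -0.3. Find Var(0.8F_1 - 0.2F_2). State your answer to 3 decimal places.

Var(F_1) = (10)² = 100;  Var(F_2) = (11.5)² = 132.25
Cov(F_1,F_2) = ρ·SD(F_1)·SD(F_2) = -0.3·10·11.5 = -34.5
Var(0.8F_1 - 0.2F_2) = (0.8)²·Var(F_1) + (-0.2)²·Var(F_2) + 2·(0.8)·(-0.2)·Cov(F_1,F_2)
= 0.64·100 + 0.04·132.25 + -0.32·-34.5 = 80.33

80.330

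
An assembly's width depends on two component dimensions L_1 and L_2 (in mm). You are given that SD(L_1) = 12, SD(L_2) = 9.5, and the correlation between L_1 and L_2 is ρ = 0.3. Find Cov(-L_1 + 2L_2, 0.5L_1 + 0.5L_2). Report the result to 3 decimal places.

35.350

var(L_1) = (12)² = 144;  var(L_2) = (9.5)² = 90.25
Cov(L_1,L_2) = ρ·SD(L_1)·SD(L_2) = 0.3·12·9.5 = 34.2
Cov(-L_1 + 2L_2, 0.5L_1 + 0.5L_2) = (-1)(0.5)var(L_1) + (2)(0.5)var(L_2) + [(-1)(0.5) + (2)(0.5)]Cov(L_1,L_2)
= -0.5·144 + 1·90.25 + 0.5·34.2 = 35.35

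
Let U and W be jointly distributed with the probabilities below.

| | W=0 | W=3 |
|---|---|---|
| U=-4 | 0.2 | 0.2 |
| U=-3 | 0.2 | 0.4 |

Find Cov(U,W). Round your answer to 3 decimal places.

E[U] = -3.4,  E[W] = 1.8
E[UW] = -6
Cov(U,W) = E[UW] − E[U]E[W] = -6 − (-3.4)(1.8) = 0.12

0.120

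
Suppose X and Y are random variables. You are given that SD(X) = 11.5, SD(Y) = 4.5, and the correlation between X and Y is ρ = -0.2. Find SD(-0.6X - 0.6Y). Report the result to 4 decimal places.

6.8883

var(X) = (11.5)² = 132.25;  var(Y) = (4.5)² = 20.25
Cov(X,Y) = ρ·SD(X)·SD(Y) = -0.2·11.5·4.5 = -10.35
var(-0.6X - 0.6Y) = (-0.6)²·var(X) + (-0.6)²·var(Y) + 2·(-0.6)·(-0.6)·Cov(X,Y)
= 0.36·132.25 + 0.36·20.25 + 0.72·-10.35 = 47.448
SD(-0.6X - 0.6Y) = √47.448 ≈ 6.8883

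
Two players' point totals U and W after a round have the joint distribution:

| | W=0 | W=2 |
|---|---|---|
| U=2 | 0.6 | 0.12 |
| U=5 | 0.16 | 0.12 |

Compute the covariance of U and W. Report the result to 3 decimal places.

E[U] = 2.84,  E[W] = 0.48
E[UW] = 1.68
Cov(U,W) = E[UW] − E[U]E[W] = 1.68 − (2.84)(0.48) = 0.3168

0.317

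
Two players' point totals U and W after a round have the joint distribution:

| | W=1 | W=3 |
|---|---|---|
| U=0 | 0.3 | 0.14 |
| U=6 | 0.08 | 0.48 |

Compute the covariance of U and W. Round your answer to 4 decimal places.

E[U] = 3.36,  E[W] = 2.24
E[UW] = 9.12
cov(U,W) = E[UW] − E[U]E[W] = 9.12 − (3.36)(2.24) = 1.5936

1.5936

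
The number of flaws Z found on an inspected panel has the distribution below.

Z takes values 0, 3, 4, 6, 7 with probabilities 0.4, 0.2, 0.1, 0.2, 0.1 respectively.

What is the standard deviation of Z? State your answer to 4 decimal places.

2.6627

E[Z] = (0)(0.4) + (3)(0.2) + (4)(0.1) + (6)(0.2) + (7)(0.1) = 2.9
E[Z²] = (0)²(0.4) + (3)²(0.2) + (4)²(0.1) + (6)²(0.2) + (7)²(0.1) = 15.5
Var(Z) = E[Z²] − (E[Z])² = 15.5 − (2.9)² = 7.09
SD(Z) = √7.09 ≈ 2.6627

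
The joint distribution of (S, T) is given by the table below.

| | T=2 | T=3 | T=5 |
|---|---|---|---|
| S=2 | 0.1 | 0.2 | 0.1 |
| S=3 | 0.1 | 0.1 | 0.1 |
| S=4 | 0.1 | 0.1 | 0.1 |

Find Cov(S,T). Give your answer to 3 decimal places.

0.030

E[S] = 2.9,  E[T] = 3.3
E[ST] = 9.6
Cov(S,T) = E[ST] − E[S]E[T] = 9.6 − (2.9)(3.3) = 0.03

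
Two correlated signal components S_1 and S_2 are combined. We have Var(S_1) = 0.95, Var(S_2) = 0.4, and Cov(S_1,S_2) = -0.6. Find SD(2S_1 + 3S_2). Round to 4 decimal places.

0.4472

Var(2S_1 + 3S_2) = (2)²·Var(S_1) + (3)²·Var(S_2) + 2·(2)·(3)·Cov(S_1,S_2)
= 4·0.95 + 9·0.4 + 12·-0.6 = 0.2
SD(2S_1 + 3S_2) = √0.2 ≈ 0.4472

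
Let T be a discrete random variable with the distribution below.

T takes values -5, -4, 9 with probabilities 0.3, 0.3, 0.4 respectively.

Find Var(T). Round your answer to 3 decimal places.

43.890

E[T] = (-5)(0.3) + (-4)(0.3) + (9)(0.4) = 0.9
E[T²] = (-5)²(0.3) + (-4)²(0.3) + (9)²(0.4) = 44.7
Var(T) = E[T²] − (E[T])² = 44.7 − (0.9)² = 43.89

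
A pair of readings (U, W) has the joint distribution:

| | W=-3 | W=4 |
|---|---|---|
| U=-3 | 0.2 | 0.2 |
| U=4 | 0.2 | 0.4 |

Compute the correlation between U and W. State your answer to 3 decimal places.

E[U] = 1.2,  E[W] = 1.2
E[UW] = 3.4
cov(U,W) = E[UW] − E[U]E[W] = 3.4 − (1.2)(1.2) = 1.96
var(U) = 11.76,  var(W) = 11.76
ρ = 1.96 / √(11.76·11.76) ≈ 0.167

0.167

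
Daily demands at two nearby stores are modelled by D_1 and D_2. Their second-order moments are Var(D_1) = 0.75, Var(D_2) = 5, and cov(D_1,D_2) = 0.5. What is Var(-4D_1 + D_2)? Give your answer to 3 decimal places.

13.000

Var(-4D_1 + D_2) = (-4)²·Var(D_1) + (1)²·Var(D_2) + 2·(-4)·(1)·cov(D_1,D_2)
= 16·0.75 + 1·5 + -8·0.5 = 13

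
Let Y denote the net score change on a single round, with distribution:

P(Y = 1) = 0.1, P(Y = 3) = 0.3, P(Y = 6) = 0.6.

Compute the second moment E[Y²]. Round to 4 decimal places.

E[Y²] = (1)²(0.1) + (3)²(0.3) + (6)²(0.6) = 24.4

24.4000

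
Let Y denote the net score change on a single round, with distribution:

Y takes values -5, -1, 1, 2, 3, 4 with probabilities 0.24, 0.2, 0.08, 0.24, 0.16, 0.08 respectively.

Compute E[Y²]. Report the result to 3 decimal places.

E[Y²] = (-5)²(0.24) + (-1)²(0.2) + (1)²(0.08) + (2)²(0.24) + (3)²(0.16) + (4)²(0.08) = 9.96

9.960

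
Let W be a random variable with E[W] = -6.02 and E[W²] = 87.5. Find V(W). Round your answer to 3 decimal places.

V(W) = 87.5 − (-6.02)² = 51.2596

51.260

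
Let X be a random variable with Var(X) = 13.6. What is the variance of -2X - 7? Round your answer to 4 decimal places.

54.4000

Var(-2X - 7) = (-2)²·Var(X) = 4·13.6 = 54.4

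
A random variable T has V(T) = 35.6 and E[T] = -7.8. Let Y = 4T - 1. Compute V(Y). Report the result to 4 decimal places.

V(4T - 1) = (4)²·V(T) = 16·35.6 = 569.6

569.6000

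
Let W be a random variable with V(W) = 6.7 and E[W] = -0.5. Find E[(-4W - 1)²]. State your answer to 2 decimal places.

108.20

E[-4W - 1] = -4·-0.5 − 1 = 1
V(-4W - 1) = (-4)²·6.7 = 107.2
E[(-4W - 1)²] = V((-4W - 1)) + (E[(-4W - 1)])² = 107.2 + (1)² = 108.2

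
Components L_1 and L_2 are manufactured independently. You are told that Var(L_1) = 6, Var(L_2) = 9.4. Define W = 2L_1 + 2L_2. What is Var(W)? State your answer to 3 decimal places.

61.600

By independence, Var(W) = (2)²Var(L_1) + (2)²Var(L_2)
= (2)²·6 + (2)²·9.4 = 61.6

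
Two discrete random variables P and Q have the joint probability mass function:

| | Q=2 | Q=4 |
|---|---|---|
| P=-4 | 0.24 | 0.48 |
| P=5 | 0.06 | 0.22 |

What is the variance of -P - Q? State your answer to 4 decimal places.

18.0336

E[P] = -1.48,  E[Q] = 3.4,  E[PQ] = -4.6
V(P) = 18.52 − (-1.48)² = 16.3296;  V(Q) = 12.4 − (3.4)² = 0.84
Cov(P,Q) = -4.6 − (-1.48)(3.4) = 0.432
V(-P - Q) = (-1)²·16.3296 + (-1)²·0.84 + 2·(-1)·(-1)·0.432 = 18.0336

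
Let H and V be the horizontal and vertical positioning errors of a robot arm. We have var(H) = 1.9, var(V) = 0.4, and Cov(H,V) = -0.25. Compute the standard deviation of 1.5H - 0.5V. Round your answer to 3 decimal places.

var(1.5H - 0.5V) = (1.5)²·var(H) + (-0.5)²·var(V) + 2·(1.5)·(-0.5)·Cov(H,V)
= 2.25·1.9 + 0.25·0.4 + -1.5·-0.25 = 4.75
σ(1.5H - 0.5V) = √4.75 ≈ 2.179

2.179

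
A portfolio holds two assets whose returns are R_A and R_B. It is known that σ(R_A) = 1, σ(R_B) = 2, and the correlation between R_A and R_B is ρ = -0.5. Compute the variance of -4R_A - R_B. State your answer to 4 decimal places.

V(R_A) = (1)² = 1;  V(R_B) = (2)² = 4
Cov(R_A,R_B) = ρ·σ(R_A)·σ(R_B) = -0.5·1·2 = -1
V(-4R_A - R_B) = (-4)²·V(R_A) + (-1)²·V(R_B) + 2·(-4)·(-1)·Cov(R_A,R_B)
= 16·1 + 1·4 + 8·-1 = 12

12.0000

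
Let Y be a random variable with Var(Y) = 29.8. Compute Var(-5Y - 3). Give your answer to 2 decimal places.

745.00

Var(-5Y - 3) = (-5)²·Var(Y) = 25·29.8 = 745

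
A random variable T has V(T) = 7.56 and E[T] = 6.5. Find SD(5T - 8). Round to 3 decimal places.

13.748

V(5T - 8) = (5)²·7.56 = 189
SD(5T - 8) = √189 ≈ 13.748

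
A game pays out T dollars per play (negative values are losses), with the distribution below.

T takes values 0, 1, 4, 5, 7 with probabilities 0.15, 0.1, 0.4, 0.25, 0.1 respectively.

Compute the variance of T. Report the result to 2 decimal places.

4.33

E[T] = (0)(0.15) + (1)(0.1) + (4)(0.4) + (5)(0.25) + (7)(0.1) = 3.65
E[T²] = (0)²(0.15) + (1)²(0.1) + (4)²(0.4) + (5)²(0.25) + (7)²(0.1) = 17.65
var(T) = E[T²] − (E[T])² = 17.65 − (3.65)² = 4.3275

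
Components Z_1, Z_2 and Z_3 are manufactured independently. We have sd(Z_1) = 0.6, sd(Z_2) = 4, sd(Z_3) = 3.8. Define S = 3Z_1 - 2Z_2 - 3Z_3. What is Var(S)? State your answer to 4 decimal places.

197.2000

Var(Z_1) = 0.36, Var(Z_2) = 16, Var(Z_3) = 14.44
By independence, Var(S) = (3)²Var(Z_1) + (-2)²Var(Z_2) + (-3)²Var(Z_3)
= (3)²·0.36 + (-2)²·16 + (-3)²·14.44 = 197.2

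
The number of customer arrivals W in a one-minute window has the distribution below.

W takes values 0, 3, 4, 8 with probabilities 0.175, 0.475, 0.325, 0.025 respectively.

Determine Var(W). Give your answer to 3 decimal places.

2.519

E[W] = (0)(0.175) + (3)(0.475) + (4)(0.325) + (8)(0.025) = 2.925
E[W²] = (0)²(0.175) + (3)²(0.475) + (4)²(0.325) + (8)²(0.025) = 11.075
Var(W) = E[W²] − (E[W])² = 11.075 − (2.925)² = 2.519375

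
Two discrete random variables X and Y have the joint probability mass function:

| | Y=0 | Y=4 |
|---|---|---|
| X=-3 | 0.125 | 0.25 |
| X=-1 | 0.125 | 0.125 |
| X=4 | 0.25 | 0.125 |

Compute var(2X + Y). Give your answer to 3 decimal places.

35.438

E[X] = 0.125,  E[Y] = 2,  E[XY] = -1.5
var(X) = 9.625 − (0.125)² = 9.609375;  var(Y) = 8 − (2)² = 4
Cov(X,Y) = -1.5 − (0.125)(2) = -1.75
var(2X + Y) = (2)²·9.609375 + (1)²·4 + 2·(2)·(1)·-1.75 = 35.4375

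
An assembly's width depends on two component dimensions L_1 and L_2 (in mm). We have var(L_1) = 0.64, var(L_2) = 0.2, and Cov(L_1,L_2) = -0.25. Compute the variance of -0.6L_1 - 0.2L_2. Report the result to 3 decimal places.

var(-0.6L_1 - 0.2L_2) = (-0.6)²·var(L_1) + (-0.2)²·var(L_2) + 2·(-0.6)·(-0.2)·Cov(L_1,L_2)
= 0.36·0.64 + 0.04·0.2 + 0.24·-0.25 = 0.1784

0.178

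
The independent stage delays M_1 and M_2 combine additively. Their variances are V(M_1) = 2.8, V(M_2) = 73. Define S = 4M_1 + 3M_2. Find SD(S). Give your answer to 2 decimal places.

26.49

By independence, V(S) = (4)²V(M_1) + (3)²V(M_2)
= (4)²·2.8 + (3)²·73 = 701.8
SD(S) = √701.8 ≈ 26.49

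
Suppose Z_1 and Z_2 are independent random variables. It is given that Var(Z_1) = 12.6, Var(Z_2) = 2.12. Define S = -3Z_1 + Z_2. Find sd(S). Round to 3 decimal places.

By independence, Var(S) = (-3)²Var(Z_1) + (1)²Var(Z_2)
= (-3)²·12.6 + (1)²·2.12 = 115.52
sd(S) = √115.52 ≈ 10.748

10.748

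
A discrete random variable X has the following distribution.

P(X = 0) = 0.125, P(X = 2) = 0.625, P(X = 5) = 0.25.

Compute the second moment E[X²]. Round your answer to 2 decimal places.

E[X²] = (0)²(0.125) + (2)²(0.625) + (5)²(0.25) = 8.75

8.75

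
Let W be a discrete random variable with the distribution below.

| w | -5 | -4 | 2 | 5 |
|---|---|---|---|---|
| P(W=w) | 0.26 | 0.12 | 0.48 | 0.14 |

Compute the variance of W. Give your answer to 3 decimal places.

13.826

E[W] = (-5)(0.26) + (-4)(0.12) + (2)(0.48) + (5)(0.14) = -0.12
E[W²] = (-5)²(0.26) + (-4)²(0.12) + (2)²(0.48) + (5)²(0.14) = 13.84
Var(W) = E[W²] − (E[W])² = 13.84 − (-0.12)² = 13.8256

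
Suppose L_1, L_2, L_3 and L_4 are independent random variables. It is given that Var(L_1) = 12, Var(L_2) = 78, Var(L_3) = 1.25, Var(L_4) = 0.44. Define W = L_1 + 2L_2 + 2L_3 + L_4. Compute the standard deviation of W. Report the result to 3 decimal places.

18.150

By independence, Var(W) = (1)²Var(L_1) + (2)²Var(L_2) + (2)²Var(L_3) + (1)²Var(L_4)
= (1)²·12 + (2)²·78 + (2)²·1.25 + (1)²·0.44 = 329.44
SD(W) = √329.44 ≈ 18.150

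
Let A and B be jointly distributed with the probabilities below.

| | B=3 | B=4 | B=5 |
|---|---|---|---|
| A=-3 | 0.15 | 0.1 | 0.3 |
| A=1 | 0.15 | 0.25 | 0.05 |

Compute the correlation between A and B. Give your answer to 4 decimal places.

-0.3060

E[A] = -1.2,  E[B] = 4.05
E[AB] = -5.35
Cov(A,B) = E[AB] − E[A]E[B] = -5.35 − (-1.2)(4.05) = -0.49
Var(A) = 3.96,  Var(B) = 0.6475
ρ = -0.49 / √(3.96·0.6475) ≈ -0.3060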